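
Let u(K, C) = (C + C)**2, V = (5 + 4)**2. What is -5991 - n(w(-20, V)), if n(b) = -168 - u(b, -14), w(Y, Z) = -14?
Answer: -5039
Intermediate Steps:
V = 81 (V = 9**2 = 81)
u(K, C) = 4*C**2 (u(K, C) = (2*C)**2 = 4*C**2)
n(b) = -952 (n(b) = -168 - 4*(-14)**2 = -168 - 4*196 = -168 - 1*784 = -168 - 784 = -952)
-5991 - n(w(-20, V)) = -5991 - 1*(-952) = -5991 + 952 = -5039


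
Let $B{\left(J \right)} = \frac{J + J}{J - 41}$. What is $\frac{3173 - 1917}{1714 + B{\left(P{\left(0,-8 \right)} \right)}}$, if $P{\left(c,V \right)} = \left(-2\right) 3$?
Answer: $\frac{29516}{40285} \approx 0.73268$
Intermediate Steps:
$P{\left(c,V \right)} = -6$
$B{\left(J \right)} = \frac{2 J}{-41 + J}$
$\frac{3173 - 1917}{1714 + B{\left(P{\left(0,-8 \right)} \right)}} = \frac{3173 - 1917}{1714 + 2 \left(-6\right) \frac{1}{-41 - 6}} = \frac{1256}{1714 + 2 \left(-6\right) \frac{1}{-47}} = \frac{1256}{1714 + 2 \left(-6\right) \left(- \frac{1}{47}\right)} = \frac{1256}{1714 + \frac{12}{47}} = \frac{1256}{\frac{80570}{47}} = 1256 \cdot \frac{47}{80570} = \frac{29516}{40285}$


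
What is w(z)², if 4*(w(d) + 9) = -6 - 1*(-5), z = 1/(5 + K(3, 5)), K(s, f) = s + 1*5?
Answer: 1369/16 ≈ 85.563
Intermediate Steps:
K(s, f) = 5 + s (K(s, f) = s + 5 = 5 + s)
z = 1/13 (z = 1/(5 + (5 + 3)) = 1/(5 + 8) = 1/13 ≈ 0.076923)
w(d) = -37/4 (w(d) = -9 + (-6 - 1*(-5))/4 = -9 + (-6 + 5)/4 = -9 + (¼)*(-1) = -9 - ¼ = -37/4)
w(z)² = (-37/4)² = 1369/16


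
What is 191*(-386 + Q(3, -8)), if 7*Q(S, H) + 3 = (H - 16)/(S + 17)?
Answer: -369203/5 ≈ -73841.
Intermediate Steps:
Q(S, H) = -3/7 + (-16 + H)/(7*(17 + S)) (Q(S, H) = -3/7 + ((H - 16)/(S + 17))/7 = -3/7 + ((-16 + H)/(17 + S))/7 = -3/7 + (-16 + H)/(7*(17 + S)))
191*(-386 + Q(3, -8)) = 191*(-386 + (-67 - 8 - 3*3)/(7*(17 + 3))) = 191*(-386 + (1/7)*(-67 - 8 - 9)/20) = 191*(-386 + (1/7)*(1/20)*(-84)) = 191*(-386 - 3/5) = 191*(-1933/5) = -369203/5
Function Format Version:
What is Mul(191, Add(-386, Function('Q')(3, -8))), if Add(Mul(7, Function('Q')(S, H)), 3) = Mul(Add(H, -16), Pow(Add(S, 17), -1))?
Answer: Rational(-369203, 5) ≈ -73841.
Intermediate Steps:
Function('Q')(S, H) = Add(Rational(-3, 7), Mul(Rational(1, 7), Pow(Add(17, S), -1), Add(-16, H))) (Function('Q')(S, H) = Add(Rational(-3, 7), Mul(Rational(1, 7), Mul(Add(H, -16), Pow(Add(S, 17), -1)))) = Add(Rational(-3, 7), Mul(Rational(1, 7), Mul(Add(-16, H), Pow(Add(17, S), -1)))) = Add(Rational(-3, 7), Mul(Rational(1, 7), Mul(Pow(Add(17, S), -1), Add(-16, H)))) = Add(Rational(-3, 7), Mul(Rational(1, 7), Pow(Add(17, S), -1), Add(-16, H))))
Mul(191, Add(-386, Function('Q')(3, -8))) = Mul(191, Add(-386, Mul(Rational(1, 7), Pow(Add(17, 3), -1), Add(-67, -8, Mul(-3, 3))))) = Mul(191, Add(-386, Mul(Rational(1, 7), Pow(20, -1), Add(-67, -8, -9)))) = Mul(191, Add(-386, Mul(Rational(1, 7), Rational(1, 20), -84))) = Mul(191, Add(-386, Rational(-3, 5))) = Mul(191, Rational(-1933, 5)) = Rational(-369203, 5)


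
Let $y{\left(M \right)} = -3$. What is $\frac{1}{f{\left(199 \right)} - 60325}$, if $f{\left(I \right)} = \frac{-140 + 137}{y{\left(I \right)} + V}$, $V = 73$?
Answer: $- \frac{70}{4222753} \approx -1.6577 \cdot 10^{-5}$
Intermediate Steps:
$f{\left(I \right)} = - \frac{3}{70}$ ($f{\left(I \right)} = \frac{-140 + 137}{-3 + 73} = - \frac{3}{70}$)
$\frac{1}{f{\left(199 \right)} - 60325} = \frac{1}{- \frac{3}{70} - 60325} = \frac{1}{- \frac{4222753}{70}} = - \frac{70}{4222753}$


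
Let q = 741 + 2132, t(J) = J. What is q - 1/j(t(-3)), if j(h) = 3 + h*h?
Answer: 34475/12 ≈ 2872.9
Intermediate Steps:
j(h) = 3 + h²
q = 2873
q - 1/j(t(-3)) = 2873 - 1/(3 + (-3)²) = 2873 - 1/(3 + 9) = 2873 - 1/12 = 34475/12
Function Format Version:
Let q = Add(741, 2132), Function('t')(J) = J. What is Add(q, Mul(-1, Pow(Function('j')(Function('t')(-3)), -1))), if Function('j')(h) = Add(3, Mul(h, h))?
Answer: Rational(34475, 12) ≈ 2872.9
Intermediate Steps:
Function('j')(h) = Add(3, Pow(h, 2))
q = 2873
Add(q, Mul(-1, Pow(Function('j')(Function('t')(-3)), -1))) = Add(2873, Mul(-1, Pow(Add(3, Pow(-3, 2)), -1))) = Add(2873, Mul(-1, Pow(Add(3, 9), -1))) = Add(2873, Mul(-1, Pow(12, -1))) = Add(2873, Mul(-1, Rational(1, 12))) = Add(2873, Rational(-1, 12)) = Rational(34475, 12)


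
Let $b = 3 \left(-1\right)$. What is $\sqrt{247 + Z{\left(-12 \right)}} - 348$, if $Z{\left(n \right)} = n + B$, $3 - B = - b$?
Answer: $-348 + \sqrt{235} \approx -332.67$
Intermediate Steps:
$b = -3$
$B = 0$ ($B = 3 - \left(-1\right) \left(-3\right) = 3 - 3 = 0$)
$Z{\left(n \right)} = n$ ($Z{\left(n \right)} = n + 0 = n$)
$\sqrt{247 + Z{\left(-12 \right)}} - 348 = \sqrt{247 - 12} - 348 = \sqrt{235} - 348 = -348 + \sqrt{235}$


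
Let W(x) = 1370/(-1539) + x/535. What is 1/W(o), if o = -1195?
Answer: -164673/514411 ≈ -0.32012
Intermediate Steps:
W(x) = -1370/1539 + x/535 (W(x) = 1370*(-1/1539) + x*(1/535) = -1370/1539 + x/535)
1/W(o) = 1/(-1370/1539 + (1/535)*(-1195)) = 1/(-1370/1539 - 239/107) = 1/(-514411/164673) = -164673/514411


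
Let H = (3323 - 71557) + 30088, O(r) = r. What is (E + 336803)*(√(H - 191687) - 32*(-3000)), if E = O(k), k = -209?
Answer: 32313024000 + 1009782*I*√25537 ≈ 3.2313e+10 + 1.6137e+8*I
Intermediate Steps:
E = -209
H = -38146 (H = -68234 + 30088 = -38146)
(E + 336803)*(√(H - 191687) - 32*(-3000)) = (-209 + 336803)*(√(-38146 - 191687) - 32*(-3000)) = 336594*(√(-229833) + 96000) = 336594*(3*I*√25537 + 96000) = 336594*(96000 + 3*I*√25537) = 32313024000 + 1009782*I*√25537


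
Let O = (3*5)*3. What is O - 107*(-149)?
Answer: 15988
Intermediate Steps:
O = 45 (O = 15*3 = 45)
O - 107*(-149) = 45 - 107*(-149) = 45 + 15943 = 15988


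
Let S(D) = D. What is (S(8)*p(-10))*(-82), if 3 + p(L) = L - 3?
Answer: 10496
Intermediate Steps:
p(L) = -6 + L (p(L) = -3 + (L - 3) = -3 + (-3 + L) = -6 + L)
(S(8)*p(-10))*(-82) = (8*(-6 - 10))*(-82) = (8*(-16))*(-82) = -128*(-82) = 10496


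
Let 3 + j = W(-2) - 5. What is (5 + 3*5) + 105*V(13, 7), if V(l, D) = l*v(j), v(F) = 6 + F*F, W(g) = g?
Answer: 144710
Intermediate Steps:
j = -10 (j = -3 + (-2 - 5) = -3 - 7 = -10)
v(F) = 6 + F²
V(l, D) = 106*l (V(l, D) = l*(6 + (-10)²) = l*(6 + 100) = l*106 = 106*l)
(5 + 3*5) + 105*V(13, 7) = (5 + 3*5) + 105*(106*13) = (5 + 15) + 105*1378 = 20 + 144690 = 144710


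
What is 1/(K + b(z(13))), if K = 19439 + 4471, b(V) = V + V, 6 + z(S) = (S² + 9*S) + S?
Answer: 1/24496 ≈ 4.0823e-5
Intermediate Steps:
z(S) = -6 + S² + 10*S (z(S) = -6 + ((S² + 9*S) + S) = -6 + (S² + 10*S) = -6 + S² + 10*S)
b(V) = 2*V
K = 23910
1/(K + b(z(13))) = 1/(23910 + 2*(-6 + 13² + 10*13)) = 1/(23910 + 2*(-6 + 169 + 130)) = 1/(23910 + 2*293) = 1/(23910 + 586) = 1/24496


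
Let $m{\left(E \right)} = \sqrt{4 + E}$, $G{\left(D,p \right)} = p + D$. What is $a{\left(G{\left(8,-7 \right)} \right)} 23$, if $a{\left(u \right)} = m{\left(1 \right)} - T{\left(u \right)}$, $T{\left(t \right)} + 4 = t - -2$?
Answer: $23 + 23 \sqrt{5} \approx 74.43$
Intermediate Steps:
$G{\left(D,p \right)} = D + p$
$T{\left(t \right)} = -2 + t$ ($T{\left(t \right)} = -4 + \left(t - -2\right) = -4 + \left(t + 2\right) = -4 + \left(2 + t\right) = -2 + t$)
$a{\left(u \right)} = 2 + \sqrt{5} - u$ ($a{\left(u \right)} = \sqrt{4 + 1} - \left(-2 + u\right) = \sqrt{5} - \left(-2 + u\right) = 2 + \sqrt{5} - u$)
$a{\left(G{\left(8,-7 \right)} \right)} 23 = \left(2 + \sqrt{5} - \left(8 - 7\right)\right) 23 = \left(2 + \sqrt{5} - 1\right) 23 = \left(1 + \sqrt{5}\right) 23 = 23 + 23 \sqrt{5}$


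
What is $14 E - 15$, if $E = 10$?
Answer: $125$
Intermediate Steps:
$14 E - 15 = 14 \cdot 10 - 15 = 140 - 15 = 125$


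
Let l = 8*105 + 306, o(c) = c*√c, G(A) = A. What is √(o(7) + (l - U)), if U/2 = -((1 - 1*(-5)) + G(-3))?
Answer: √(1152 + 7*√7) ≈ 34.213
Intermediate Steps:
o(c) = c^(3/2)
U = -6 (U = 2*(-((1 - 1*(-5)) - 3)) = 2*(-((1 + 5) - 3)) = 2*(-(6 - 3)) = 2*(-1*3) = 2*(-3) = -6)
l = 1146 (l = 840 + 306 = 1146)
√(o(7) + (l - U)) = √(7^(3/2) + (1146 - 1*(-6))) = √(7*√7 + (1146 + 6)) = √(7*√7 + 1152) = √(1152 + 7*√7)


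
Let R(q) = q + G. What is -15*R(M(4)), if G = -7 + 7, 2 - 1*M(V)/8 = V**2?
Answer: 1680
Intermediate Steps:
M(V) = 16 - 8*V**2
G = 0
R(q) = q (R(q) = q + 0 = q)
-15*R(M(4)) = -15*(16 - 8*4**2) = -15*(16 - 8*16) = -15*(16 - 128) = -15*(-112) = 1680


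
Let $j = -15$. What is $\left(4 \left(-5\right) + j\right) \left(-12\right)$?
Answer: $420$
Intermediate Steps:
$\left(4 \left(-5\right) + j\right) \left(-12\right) = \left(4 \left(-5\right) - 15\right) \left(-12\right) = \left(-20 - 15\right) \left(-12\right) = \left(-35\right) \left(-12\right) = 420$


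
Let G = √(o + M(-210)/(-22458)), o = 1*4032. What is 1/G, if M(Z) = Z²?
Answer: √56461006518/15084426 ≈ 0.015752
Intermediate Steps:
o = 4032
G = √56461006518/3743 (G = √(4032 + (-210)²/(-22458)) = √(4032 + 44100*(-1/22458)) = √(4032 - 7350/3743) = √(15084426/3743) = √56461006518/3743 ≈ 63.483)
1/G = 1/(√56461006518/3743) = √56461006518/15084426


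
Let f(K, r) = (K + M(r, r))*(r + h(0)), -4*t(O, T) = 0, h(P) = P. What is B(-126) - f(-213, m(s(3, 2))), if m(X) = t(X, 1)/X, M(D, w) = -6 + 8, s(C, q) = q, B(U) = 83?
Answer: 83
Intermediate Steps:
t(O, T) = 0 (t(O, T) = -¼*0 = 0)
M(D, w) = 2
m(X) = 0 (m(X) = 0/X = 0)
f(K, r) = r*(2 + K) (f(K, r) = (K + 2)*(r + 0) = (2 + K)*r = r*(2 + K))
B(-126) - f(-213, m(s(3, 2))) = 83 - 0*(2 - 213) = 83 - 0*(-211) = 83 - 1*0 = 83 + 0 = 83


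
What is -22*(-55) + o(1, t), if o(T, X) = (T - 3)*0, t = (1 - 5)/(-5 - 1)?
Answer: 1210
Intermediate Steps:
t = 2/3 (t = -4/(-6) = -4*(-1/6) = 2/3 ≈ 0.66667)
o(T, X) = 0 (o(T, X) = (-3 + T)*0 = 0)
-22*(-55) + o(1, t) = -22*(-55) + 0 = 1210 + 0 = 1210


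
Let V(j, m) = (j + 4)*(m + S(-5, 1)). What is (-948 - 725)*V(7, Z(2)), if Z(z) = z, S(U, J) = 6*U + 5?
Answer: 423269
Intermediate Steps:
S(U, J) = 5 + 6*U
V(j, m) = (-25 + m)*(4 + j) (V(j, m) = (j + 4)*(m + (5 + 6*(-5))) = (4 + j)*(m + (5 - 30)) = (4 + j)*(m - 25) = (4 + j)*(-25 + m) = (-25 + m)*(4 + j))
(-948 - 725)*V(7, Z(2)) = (-948 - 725)*(-100 - 25*7 + 4*2 + 7*2) = -1673*(-100 - 175 + 8 + 14) = -1673*(-253) = 423269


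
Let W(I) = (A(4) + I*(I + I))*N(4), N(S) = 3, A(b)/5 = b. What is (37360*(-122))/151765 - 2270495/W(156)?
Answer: -202076879119/4433844828 ≈ -45.576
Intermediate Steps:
A(b) = 5*b
W(I) = 60 + 6*I² (W(I) = (5*4 + I*(I + I))*3 = (20 + I*(2*I))*3 = (20 + 2*I²)*3 = 60 + 6*I²)
(37360*(-122))/151765 - 2270495/W(156) = (37360*(-122))/151765 - 2270495/(60 + 6*156²) = -4557920*1/151765 - 2270495/(60 + 6*24336) = -911584/30353 - 2270495/(60 + 146016) = -911584/30353 - 2270495/146076 = -202076879119/4433844828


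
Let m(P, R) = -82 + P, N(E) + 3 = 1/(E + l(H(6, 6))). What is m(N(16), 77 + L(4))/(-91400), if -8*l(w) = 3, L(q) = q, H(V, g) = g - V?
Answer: 10617/11425000 ≈ 0.00092928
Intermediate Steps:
l(w) = -3/8 (l(w) = -⅛*3 = -3/8)
N(E) = -3 + 1/(-3/8 + E) (N(E) = -3 + 1/(E - 3/8) = -3 + 1/(-3/8 + E))
m(N(16), 77 + L(4))/(-91400) = (-82 + (17 - 24*16)/(-3 + 8*16))/(-91400) = (-82 + (17 - 384)/(-3 + 128))*(-1/91400) = (-82 - 367/125)*(-1/91400) = -10617/125*(-1/91400) = 10617/11425000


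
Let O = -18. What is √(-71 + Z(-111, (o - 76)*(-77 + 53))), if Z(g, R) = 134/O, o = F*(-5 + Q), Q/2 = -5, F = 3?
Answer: I*√706/3 ≈ 8.8569*I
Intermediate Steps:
Q = -10 (Q = 2*(-5) = -10)
o = -45 (o = 3*(-5 - 10) = 3*(-15) = -45)
Z(g, R) = -67/9 (Z(g, R) = 134/(-18) = 134*(-1/18) = -67/9)
√(-71 + Z(-111, (o - 76)*(-77 + 53))) = √(-71 - 67/9) = √(-706/9) = I*√706/3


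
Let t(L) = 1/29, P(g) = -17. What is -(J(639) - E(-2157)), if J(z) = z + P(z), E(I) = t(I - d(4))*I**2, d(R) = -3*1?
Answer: 4634611/29 ≈ 1.5981e+5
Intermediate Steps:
d(R) = -3
t(L) = 1/29
E(I) = I**2/29
J(z) = -17 + z (J(z) = z - 17 = -17 + z)
-(J(639) - E(-2157)) = -((-17 + 639) - (-2157)**2/29) = -(622 - 4652649/29) = -1*(-4634611/29) = 4634611/29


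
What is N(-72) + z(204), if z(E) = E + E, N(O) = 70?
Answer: 478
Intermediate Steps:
z(E) = 2*E
N(-72) + z(204) = 70 + 2*204 = 70 + 408 = 478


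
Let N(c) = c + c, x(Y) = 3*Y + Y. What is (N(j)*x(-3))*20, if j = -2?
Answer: 960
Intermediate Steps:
x(Y) = 4*Y
N(c) = 2*c
(N(j)*x(-3))*20 = ((2*(-2))*(4*(-3)))*20 = -4*(-12)*20 = 48*20 = 960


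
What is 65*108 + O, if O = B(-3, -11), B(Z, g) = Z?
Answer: 7017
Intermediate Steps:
O = -3
65*108 + O = 65*108 - 3 = 7020 - 3 = 7017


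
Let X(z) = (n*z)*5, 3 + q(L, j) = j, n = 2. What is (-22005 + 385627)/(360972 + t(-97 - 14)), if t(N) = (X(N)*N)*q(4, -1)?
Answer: -181811/65934 ≈ -2.7575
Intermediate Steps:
q(L, j) = -3 + j
X(z) = 10*z (X(z) = (2*z)*5 = 10*z)
t(N) = -40*N**2 (t(N) = ((10*N)*N)*(-3 - 1) = (10*N**2)*(-4) = -40*N**2)
(-22005 + 385627)/(360972 + t(-97 - 14)) = (-22005 + 385627)/(360972 - 40*(-97 - 14)**2) = 363622/(360972 - 40*(-111)**2) = 363622/(360972 - 40*12321) = 363622/(360972 - 492840) = 363622/(-131868) = 363622*(-1/131868) = -181811/65934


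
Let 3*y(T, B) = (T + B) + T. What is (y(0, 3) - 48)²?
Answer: 2209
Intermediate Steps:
y(T, B) = B/3 + 2*T/3 (y(T, B) = ((T + B) + T)/3 = ((B + T) + T)/3 = (B + 2*T)/3 = B/3 + 2*T/3)
(y(0, 3) - 48)² = (((⅓)*3 + (⅔)*0) - 48)² = ((1 + 0) - 48)² = (1 - 48)² = (-47)² = 2209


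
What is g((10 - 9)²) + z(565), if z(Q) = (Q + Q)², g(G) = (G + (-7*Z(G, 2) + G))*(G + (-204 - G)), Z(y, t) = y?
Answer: 1277920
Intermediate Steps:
g(G) = 1020*G (g(G) = (G + (-7*G + G))*(G + (-204 - G)) = (G - 6*G)*(-204) = -5*G*(-204) = 1020*G)
z(Q) = 4*Q² (z(Q) = (2*Q)² = 4*Q²)
g((10 - 9)²) + z(565) = 1020*(10 - 9)² + 4*565² = 1020*1² + 4*319225 = 1020*1 + 1276900 = 1020 + 1276900 = 1277920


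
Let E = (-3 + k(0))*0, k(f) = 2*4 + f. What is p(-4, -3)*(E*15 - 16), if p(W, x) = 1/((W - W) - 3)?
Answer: 16/3 ≈ 5.3333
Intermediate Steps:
k(f) = 8 + f
p(W, x) = -⅓ (p(W, x) = 1/(0 - 3) = 1/(-3) = -⅓)
E = 0 (E = (-3 + (8 + 0))*0 = (-3 + 8)*0 = 5*0 = 0)
p(-4, -3)*(E*15 - 16) = -(0*15 - 16)/3 = -(0 - 16)/3 = -⅓*(-16) = 16/3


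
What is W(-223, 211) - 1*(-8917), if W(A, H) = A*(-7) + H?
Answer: 10689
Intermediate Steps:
W(A, H) = H - 7*A (W(A, H) = -7*A + H = H - 7*A)
W(-223, 211) - 1*(-8917) = (211 - 7*(-223)) - 1*(-8917) = (211 + 1561) + 8917 = 1772 + 8917 = 10689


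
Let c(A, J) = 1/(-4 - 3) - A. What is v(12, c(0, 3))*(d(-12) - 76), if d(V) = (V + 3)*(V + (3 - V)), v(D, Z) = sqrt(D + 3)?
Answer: -103*sqrt(15) ≈ -398.92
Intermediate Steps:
c(A, J) = -1/7 - A (c(A, J) = 1/(-7) - A = -1/7 - A)
v(D, Z) = sqrt(3 + D)
d(V) = 9 + 3*V (d(V) = (3 + V)*3 = 9 + 3*V)
v(12, c(0, 3))*(d(-12) - 76) = sqrt(3 + 12)*((9 + 3*(-12)) - 76) = sqrt(15)*((9 - 36) - 76) = sqrt(15)*(-27 - 76) = sqrt(15)*(-103) = -103*sqrt(15)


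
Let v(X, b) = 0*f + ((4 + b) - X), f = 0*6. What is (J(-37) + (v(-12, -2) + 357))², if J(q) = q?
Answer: 111556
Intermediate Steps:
f = 0
v(X, b) = 4 + b - X (v(X, b) = 0*0 + ((4 + b) - X) = 0 + (4 + b - X) = 4 + b - X)
(J(-37) + (v(-12, -2) + 357))² = (-37 + ((4 - 2 - 1*(-12)) + 357))² = (-37 + ((4 - 2 + 12) + 357))² = (-37 + (14 + 357))² = (-37 + 371)² = 334² = 111556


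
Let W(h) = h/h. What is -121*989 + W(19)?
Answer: -119668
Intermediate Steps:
W(h) = 1
-121*989 + W(19) = -121*989 + 1 = -119669 + 1 = -119668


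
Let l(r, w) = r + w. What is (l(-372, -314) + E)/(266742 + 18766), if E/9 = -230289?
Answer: -2073287/285508 ≈ -7.2617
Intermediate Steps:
E = -2072601 (E = 9*(-230289) = -2072601)
(l(-372, -314) + E)/(266742 + 18766) = ((-372 - 314) - 2072601)/(266742 + 18766) = (-686 - 2072601)/285508 = -2073287*1/285508 = -2073287/285508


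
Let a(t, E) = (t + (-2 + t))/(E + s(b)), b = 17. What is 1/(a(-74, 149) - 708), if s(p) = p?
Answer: -83/58839 ≈ -0.0014106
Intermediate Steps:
a(t, E) = (-2 + 2*t)/(17 + E) (a(t, E) = (t + (-2 + t))/(E + 17) = (-2 + 2*t)/(17 + E))
1/(a(-74, 149) - 708) = 1/(2*(-1 - 74)/(17 + 149) - 708) = 1/(2*(-75)/166 - 708) = 1/(2*(1/166)*(-75) - 708) = 1/(-75/83 - 708) = 1/(-58839/83) = -83/58839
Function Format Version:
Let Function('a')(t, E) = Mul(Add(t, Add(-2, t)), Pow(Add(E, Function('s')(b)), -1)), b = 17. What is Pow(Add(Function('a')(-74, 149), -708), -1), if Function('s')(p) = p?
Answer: Rational(-83, 58839) ≈ -0.0014106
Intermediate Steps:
Function('a')(t, E) = Mul(Pow(Add(17, E), -1), Add(-2, Mul(2, t))) (Function('a')(t, E) = Mul(Add(t, Add(-2, t)), Pow(Add(E, 17), -1)) = Mul(Add(-2, Mul(2, t)), Pow(Add(17, E), -1)) = Mul(Pow(Add(17, E), -1), Add(-2, Mul(2, t))))
Pow(Add(Function('a')(-74, 149), -708), -1) = Pow(Add(Mul(2, Pow(Add(17, 149), -1), Add(-1, -74)), -708), -1) = Pow(Add(Mul(2, Pow(166, -1), -75), -708), -1) = Pow(Add(Mul(2, Rational(1, 166), -75), -708), -1) = Pow(Add(Rational(-75, 83), -708), -1) = Pow(Rational(-58839, 83), -1) = Rational(-83, 58839)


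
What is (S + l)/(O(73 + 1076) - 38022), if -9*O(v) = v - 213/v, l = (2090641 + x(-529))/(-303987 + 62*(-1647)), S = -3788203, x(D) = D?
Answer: 353523197798127/3560201644322 ≈ 99.299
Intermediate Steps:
l = -696704/135367 (l = (2090641 - 529)/(-303987 + 62*(-1647)) = 2090112/(-303987 - 102114) = 2090112/(-406101) = 2090112*(-1/406101) = -696704/135367 ≈ -5.1468)
O(v) = -v/9 + 71/(3*v) (O(v) = -(v - 213/v)/9 = -v/9 + 71/(3*v))
(S + l)/(O(73 + 1076) - 38022) = (-3788203 - 696704/135367)/((213 - (73 + 1076)**2)/(9*(73 + 1076)) - 38022) = -512798372205/(135367*((1/9)*(213 - 1*1149**2)/1149 - 38022)) = -512798372205/(135367*((1/9)*(1/1149)*(213 - 1*1320201) - 38022)) = -512798372205/(135367*((1/9)*(1/1149)*(213 - 1320201) - 38022)) = -512798372205/(135367*((1/9)*(1/1149)*(-1319988) - 38022)) = -512798372205/(135367*(-439996/3447 - 38022)) = -512798372205/(135367*(-131501830/3447)) = -512798372205/135367*(-3447/131501830) = 353523197798127/3560201644322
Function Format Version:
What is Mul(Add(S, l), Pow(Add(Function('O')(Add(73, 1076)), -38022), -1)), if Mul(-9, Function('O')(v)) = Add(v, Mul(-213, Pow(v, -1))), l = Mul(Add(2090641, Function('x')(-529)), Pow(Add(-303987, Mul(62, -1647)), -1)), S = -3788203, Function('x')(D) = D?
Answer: Rational(353523197798127, 3560201644322) ≈ 99.299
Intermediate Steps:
l = Rational(-696704, 135367) (l = Mul(Add(2090641, -529), Pow(Add(-303987, Mul(62, -1647)), -1)) = Mul(2090112, Pow(Add(-303987, -102114), -1)) = Mul(2090112, Pow(-406101, -1)) = Mul(2090112, Rational(-1, 406101)) = Rational(-696704, 135367) ≈ -5.1468)
Function('O')(v) = Add(Mul(Rational(-1, 9), v), Mul(Rational(71, 3), Pow(v, -1))) (Function('O')(v) = Mul(Rational(-1, 9), Add(v, Mul(-213, Pow(v, -1)))) = Add(Mul(Rational(-1, 9), v), Mul(Rational(71, 3), Pow(v, -1))))
Mul(Add(S, l), Pow(Add(Function('O')(Add(73, 1076)), -38022), -1)) = Mul(Add(-3788203, Rational(-696704, 135367)), Pow(Add(Mul(Rational(1, 9), Pow(Add(73, 1076), -1), Add(213, Mul(-1, Pow(Add(73, 1076), 2)))), -38022), -1)) = Mul(Rational(-512798372205, 135367), Pow(Add(Mul(Rational(1, 9), Pow(1149, -1), Add(213, Mul(-1, Pow(1149, 2)))), -38022), -1)) = Mul(Rational(-512798372205, 135367), Pow(Add(Mul(Rational(1, 9), Rational(1, 1149), Add(213, Mul(-1, 1320201))), -38022), -1)) = Mul(Rational(-512798372205, 135367), Pow(Add(Mul(Rational(1, 9), Rational(1, 1149), Add(213, -1320201)), -38022), -1)) = Mul(Rational(-512798372205, 135367), Pow(Add(Mul(Rational(1, 9), Rational(1, 1149), -1319988), -38022), -1)) = Mul(Rational(-512798372205, 135367), Pow(Add(Rational(-439996, 3447), -38022), -1)) = Mul(Rational(-512798372205, 135367), Pow(Rational(-131501830, 3447), -1)) = Mul(Rational(-512798372205, 135367), Rational(-3447, 131501830)) = Rational(353523197798127, 3560201644322)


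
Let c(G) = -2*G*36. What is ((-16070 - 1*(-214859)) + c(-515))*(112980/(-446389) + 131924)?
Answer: 13890162532077264/446389 ≈ 3.1117e+10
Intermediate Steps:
c(G) = -72*G
((-16070 - 1*(-214859)) + c(-515))*(112980/(-446389) + 131924) = ((-16070 - 1*(-214859)) - 72*(-515))*(112980/(-446389) + 131924) = ((-16070 + 214859) + 37080)*(112980*(-1/446389) + 131924) = (198789 + 37080)*(-112980/446389 + 131924) = 235869*(58889309456/446389) = 13890162532077264/446389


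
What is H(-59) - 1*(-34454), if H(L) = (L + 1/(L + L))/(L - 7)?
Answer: 8131355/236 ≈ 34455.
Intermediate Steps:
H(L) = (L + 1/(2*L))/(-7 + L)
H(-59) - 1*(-34454) = (½ + (-59)²)/((-59)*(-7 - 59)) - 1*(-34454) = -1/59*(½ + 3481)/(-66) + 34454 = -1/59*(-1/66)*6963/2 + 34454 = 211/236 + 34454 = 8131355/236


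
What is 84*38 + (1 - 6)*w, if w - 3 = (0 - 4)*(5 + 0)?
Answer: 3277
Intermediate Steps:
w = -17 (w = 3 + (0 - 4)*(5 + 0) = 3 - 4*5 = 3 - 20 = -17)
84*38 + (1 - 6)*w = 84*38 + (1 - 6)*(-17) = 3192 - 5*(-17) = 3192 + 85 = 3277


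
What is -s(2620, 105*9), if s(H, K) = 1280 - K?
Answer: -335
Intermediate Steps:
-s(2620, 105*9) = -(1280 - 105*9) = -(1280 - 1*945) = -(1280 - 945) = -1*335 = -335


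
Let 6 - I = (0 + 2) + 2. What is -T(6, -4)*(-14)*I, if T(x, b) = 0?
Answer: 0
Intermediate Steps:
I = 2 (I = 6 - ((0 + 2) + 2) = 6 - (2 + 2) = 6 - 1*4 = 6 - 4 = 2)
-T(6, -4)*(-14)*I = -0*(-14)*2 = -0*2 = -1*0 = 0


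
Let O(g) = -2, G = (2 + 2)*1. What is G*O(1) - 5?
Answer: -13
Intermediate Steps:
G = 4 (G = 4*1 = 4)
G*O(1) - 5 = 4*(-2) - 5 = -8 - 5 = -13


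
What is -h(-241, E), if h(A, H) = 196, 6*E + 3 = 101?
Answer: -196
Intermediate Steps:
E = 49/3 (E = -1/2 + (1/6)*101 = -1/2 + 101/6 = 49/3 ≈ 16.333)
-h(-241, E) = -1*196 = -196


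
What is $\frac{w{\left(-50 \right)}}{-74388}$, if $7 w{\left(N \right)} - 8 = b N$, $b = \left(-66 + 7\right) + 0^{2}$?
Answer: $- \frac{493}{86786} \approx -0.0056806$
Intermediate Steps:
$b = -59$ ($b = -59 + 0 = -59$)
$w{\left(N \right)} = \frac{8}{7} - \frac{59 N}{7}$ ($w{\left(N \right)} = \frac{8}{7} + \frac{\left(-59\right) N}{7} = \frac{8}{7} - \frac{59 N}{7}$)
$\frac{w{\left(-50 \right)}}{-74388} = \frac{\frac{8}{7} - - \frac{2950}{7}}{-74388} = \left(\frac{8}{7} + \frac{2950}{7}\right) \left(- \frac{1}{74388}\right) = \frac{2958}{7} \left(- \frac{1}{74388}\right) = - \frac{493}{86786}$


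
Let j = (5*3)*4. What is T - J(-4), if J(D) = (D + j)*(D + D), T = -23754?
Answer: -23306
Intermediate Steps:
j = 60 (j = 15*4 = 60)
J(D) = 2*D*(60 + D) (J(D) = (D + 60)*(D + D) = (60 + D)*(2*D) = 2*D*(60 + D))
T - J(-4) = -23754 - 2*(-4)*(60 - 4) = -23754 - 2*(-4)*56 = -23754 - 1*(-448) = -23754 + 448 = -23306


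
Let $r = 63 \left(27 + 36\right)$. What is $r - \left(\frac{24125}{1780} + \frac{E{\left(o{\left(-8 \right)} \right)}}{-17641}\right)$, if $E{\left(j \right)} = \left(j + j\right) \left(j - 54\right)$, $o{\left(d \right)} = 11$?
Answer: $\frac{24840643323}{6280196} \approx 3955.4$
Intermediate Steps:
$r = 3969$ ($r = 63 \cdot 63 = 3969$)
$E{\left(j \right)} = 2 j \left(-54 + j\right)$
$r - \left(\frac{24125}{1780} + \frac{E{\left(o{\left(-8 \right)} \right)}}{-17641}\right) = 3969 - \left(\frac{24125}{1780} + \frac{2 \cdot 11 \left(-54 + 11\right)}{-17641}\right) = 3969 - \left(24125 \cdot \frac{1}{1780} + 2 \cdot 11 \left(-43\right) \left(- \frac{1}{17641}\right)\right) = 3969 - \left(\frac{4825}{356} - - \frac{946}{17641}\right) = 3969 - \left(\frac{4825}{356} + \frac{946}{17641}\right) = 3969 - \frac{85454601}{6280196} = \frac{24840643323}{6280196}$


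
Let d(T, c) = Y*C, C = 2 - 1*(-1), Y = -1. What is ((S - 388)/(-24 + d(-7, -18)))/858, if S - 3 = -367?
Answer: 376/11583 ≈ 0.032461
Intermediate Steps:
C = 3 (C = 2 + 1 = 3)
S = -364 (S = 3 - 367 = -364)
d(T, c) = -3 (d(T, c) = -1*3 = -3)
((S - 388)/(-24 + d(-7, -18)))/858 = ((-364 - 388)/(-24 - 3))/858 = -752/(-27)*(1/858) = -752*(-1/27)*(1/858) = (752/27)*(1/858) = 376/11583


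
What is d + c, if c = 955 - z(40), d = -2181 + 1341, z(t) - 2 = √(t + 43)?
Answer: 113 - √83 ≈ 103.89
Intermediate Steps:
z(t) = 2 + √(43 + t) (z(t) = 2 + √(t + 43) = 2 + √(43 + t))
d = -840
c = 953 - √83 (c = 955 - (2 + √(43 + 40)) = 955 - (2 + √83) = 955 + (-2 - √83) = 953 - √83 ≈ 943.89)
d + c = -840 + (953 - √83) = 113 - √83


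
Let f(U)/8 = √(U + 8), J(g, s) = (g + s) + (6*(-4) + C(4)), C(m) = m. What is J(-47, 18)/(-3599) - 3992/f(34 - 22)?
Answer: 49/3599 - 499*√5/10 ≈ -111.57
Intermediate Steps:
J(g, s) = -20 + g + s (J(g, s) = (g + s) + (6*(-4) + 4) = (g + s) + (-24 + 4) = (g + s) - 20 = -20 + g + s)
f(U) = 8*√(8 + U) (f(U) = 8*√(U + 8) = 8*√(8 + U))
J(-47, 18)/(-3599) - 3992/f(34 - 22) = (-20 - 47 + 18)/(-3599) - 3992*1/(8*√(8 + (34 - 22))) = -49*(-1/3599) - 3992*1/(8*√(8 + 12)) = 49/3599 - 3992*√5/80 = 49/3599 - 499*√5/10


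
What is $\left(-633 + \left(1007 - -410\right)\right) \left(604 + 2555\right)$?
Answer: $2476656$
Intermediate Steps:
$\left(-633 + \left(1007 - -410\right)\right) \left(604 + 2555\right) = \left(-633 + \left(1007 + 410\right)\right) 3159 = \left(-633 + 1417\right) 3159 = 784 \cdot 3159 = 2476656$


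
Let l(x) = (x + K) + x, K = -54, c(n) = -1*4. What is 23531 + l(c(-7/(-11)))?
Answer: 23469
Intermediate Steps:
c(n) = -4
l(x) = -54 + 2*x (l(x) = (x - 54) + x = (-54 + x) + x = -54 + 2*x)
23531 + l(c(-7/(-11))) = 23531 + (-54 + 2*(-4)) = 23531 + (-54 - 8) = 23531 - 62 = 23469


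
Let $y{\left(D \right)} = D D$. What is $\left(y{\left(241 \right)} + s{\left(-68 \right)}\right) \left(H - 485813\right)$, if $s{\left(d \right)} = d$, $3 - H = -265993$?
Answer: $-12752243621$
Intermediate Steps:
$H = 265996$ ($H = 3 - -265993 = 3 + 265993 = 265996$)
$y{\left(D \right)} = D^{2}$
$\left(y{\left(241 \right)} + s{\left(-68 \right)}\right) \left(H - 485813\right) = \left(241^{2} - 68\right) \left(265996 - 485813\right) = \left(58081 - 68\right) \left(-219817\right) = 58013 \left(-219817\right) = -12752243621$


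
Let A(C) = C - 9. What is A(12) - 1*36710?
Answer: -36707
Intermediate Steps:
A(C) = -9 + C
A(12) - 1*36710 = (-9 + 12) - 1*36710 = 3 - 36710 = -36707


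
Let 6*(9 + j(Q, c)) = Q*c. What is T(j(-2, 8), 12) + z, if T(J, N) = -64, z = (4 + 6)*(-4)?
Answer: -104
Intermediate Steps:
z = -40 (z = 10*(-4) = -40)
j(Q, c) = -9 + Q*c/6 (j(Q, c) = -9 + (Q*c)/6 = -9 + Q*c/6)
T(j(-2, 8), 12) + z = -64 - 40 = -104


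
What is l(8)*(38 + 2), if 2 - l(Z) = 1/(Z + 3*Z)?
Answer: 315/4 ≈ 78.750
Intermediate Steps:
l(Z) = 2 - 1/(4*Z) (l(Z) = 2 - 1/(Z + 3*Z) = 2 - 1/(4*Z))
l(8)*(38 + 2) = (2 - ¼/8)*(38 + 2) = (2 - ¼*⅛)*40 = (2 - 1/32)*40 = (63/32)*40 = 315/4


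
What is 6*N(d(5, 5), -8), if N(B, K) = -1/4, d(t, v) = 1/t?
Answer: -3/2 ≈ -1.5000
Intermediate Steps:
N(B, K) = -¼ (N(B, K) = -1*¼ = -¼)
6*N(d(5, 5), -8) = 6*(-¼) = -3/2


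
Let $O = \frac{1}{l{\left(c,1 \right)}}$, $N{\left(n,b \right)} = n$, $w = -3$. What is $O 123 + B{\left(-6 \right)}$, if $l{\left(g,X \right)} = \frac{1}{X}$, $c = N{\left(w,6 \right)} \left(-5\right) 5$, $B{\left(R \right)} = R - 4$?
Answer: $113$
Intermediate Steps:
$B{\left(R \right)} = -4 + R$
$c = 75$ ($c = \left(-3\right) \left(-5\right) 5 = 15 \cdot 5 = 75$)
$O = 1$ ($O = \frac{1}{1^{-1}} = 1^{-1} = 1$)
$O 123 + B{\left(-6 \right)} = 1 \cdot 123 - 10 = 123 - 10 = 113$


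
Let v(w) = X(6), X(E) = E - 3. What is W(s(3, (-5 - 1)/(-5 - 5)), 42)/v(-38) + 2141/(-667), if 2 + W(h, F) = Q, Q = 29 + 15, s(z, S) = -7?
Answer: 7197/667 ≈ 10.790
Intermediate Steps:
X(E) = -3 + E
v(w) = 3 (v(w) = -3 + 6 = 3)
Q = 44
W(h, F) = 42 (W(h, F) = -2 + 44 = 42)
W(s(3, (-5 - 1)/(-5 - 5)), 42)/v(-38) + 2141/(-667) = 42/3 + 2141/(-667) = 42*(⅓) + 2141*(-1/667) = 14 - 2141/667 = 7197/667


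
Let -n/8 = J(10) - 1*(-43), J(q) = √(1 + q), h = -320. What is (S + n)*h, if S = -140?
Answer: 154880 + 2560*√11 ≈ 1.6337e+5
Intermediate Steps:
n = -344 - 8*√11 (n = -8*(√(1 + 10) - 1*(-43)) = -8*(√11 + 43) = -8*(43 + √11) = -344 - 8*√11 ≈ -370.53)
(S + n)*h = (-140 + (-344 - 8*√11))*(-320) = (-484 - 8*√11)*(-320) = 154880 + 2560*√11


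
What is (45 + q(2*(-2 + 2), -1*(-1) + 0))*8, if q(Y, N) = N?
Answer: 368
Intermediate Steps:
(45 + q(2*(-2 + 2), -1*(-1) + 0))*8 = (45 + (-1*(-1) + 0))*8 = (45 + (1 + 0))*8 = (45 + 1)*8 = 46*8 = 368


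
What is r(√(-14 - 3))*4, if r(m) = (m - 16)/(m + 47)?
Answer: -70/53 + 6*I*√17/53 ≈ -1.3208 + 0.46677*I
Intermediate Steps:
r(m) = (-16 + m)/(47 + m)
r(√(-14 - 3))*4 = ((-16 + √(-14 - 3))/(47 + √(-14 - 3)))*4 = ((-16 + √(-17))/(47 + √(-17)))*4 = ((-16 + I*√17)/(47 + I*√17))*4 = 4*(-16 + I*√17)/(47 + I*√17)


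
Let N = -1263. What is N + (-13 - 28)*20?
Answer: -2083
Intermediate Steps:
N + (-13 - 28)*20 = -1263 + (-13 - 28)*20 = -1263 - 41*20 = -1263 - 820 = -2083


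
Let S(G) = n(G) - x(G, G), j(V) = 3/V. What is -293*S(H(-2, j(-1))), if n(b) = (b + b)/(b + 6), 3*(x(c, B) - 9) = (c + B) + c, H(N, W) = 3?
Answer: 9962/3 ≈ 3320.7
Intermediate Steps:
x(c, B) = 9 + B/3 + 2*c/3 (x(c, B) = 9 + ((c + B) + c)/3 = 9 + ((B + c) + c)/3 = 9 + (B + 2*c)/3 = 9 + (B/3 + 2*c/3) = 9 + B/3 + 2*c/3)
n(b) = 2*b/(6 + b) (n(b) = (2*b)/(6 + b) = 2*b/(6 + b))
S(G) = -9 - G + 2*G/(6 + G) (S(G) = 2*G/(6 + G) - (9 + G/3 + 2*G/3) = 2*G/(6 + G) - (9 + G) = 2*G/(6 + G) + (-9 - G) = -9 - G + 2*G/(6 + G))
-293*S(H(-2, j(-1))) = -293*(-54 - 1*3² - 13*3)/(6 + 3) = -293*(-54 - 1*9 - 39)/9 = -293*(-54 - 9 - 39)/9 = -293*(-102)/9 = -293*(-34/3) = 9962/3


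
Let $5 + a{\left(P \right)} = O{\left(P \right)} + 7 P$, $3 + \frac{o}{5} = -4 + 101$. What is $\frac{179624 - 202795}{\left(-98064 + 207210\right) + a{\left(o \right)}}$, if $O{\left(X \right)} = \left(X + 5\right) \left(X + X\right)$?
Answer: $- \frac{23171}{558931} \approx -0.041456$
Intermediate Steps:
$o = 470$ ($o = -15 + 5 \left(-4 + 101\right) = -15 + 5 \cdot 97 = -15 + 485 = 470$)
$O{\left(X \right)} = 2 X \left(5 + X\right)$ ($O{\left(X \right)} = \left(5 + X\right) 2 X = 2 X \left(5 + X\right)$)
$a{\left(P \right)} = -5 + 7 P + 2 P \left(5 + P\right)$ ($a{\left(P \right)} = -5 + \left(2 P \left(5 + P\right) + 7 P\right) = -5 + \left(7 P + 2 P \left(5 + P\right)\right) = -5 + 7 P + 2 P \left(5 + P\right)$)
$\frac{179624 - 202795}{\left(-98064 + 207210\right) + a{\left(o \right)}} = \frac{179624 - 202795}{\left(-98064 + 207210\right) + \left(-5 + 2 \cdot 470^{2} + 17 \cdot 470\right)} = - \frac{23171}{109146 + \left(-5 + 2 \cdot 220900 + 7990\right)} = - \frac{23171}{109146 + \left(-5 + 441800 + 7990\right)} = - \frac{23171}{109146 + 449785} = - \frac{23171}{558931}$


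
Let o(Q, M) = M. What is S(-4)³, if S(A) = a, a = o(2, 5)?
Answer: 125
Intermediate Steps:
a = 5
S(A) = 5
S(-4)³ = 5³ = 125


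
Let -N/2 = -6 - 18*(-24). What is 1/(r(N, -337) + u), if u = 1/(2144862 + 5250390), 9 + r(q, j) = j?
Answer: -7395252/2558757191 ≈ -0.0028902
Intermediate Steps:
N = -852 (N = -2*(-6 - 18*(-24)) = -2*(-6 + 432) = -2*426 = -852)
r(q, j) = -9 + j
u = 1/7395252 ≈ 1.3522e-7
1/(r(N, -337) + u) = 1/((-9 - 337) + 1/7395252) = 1/(-346 + 1/7395252) = 1/(-2558757191/7395252) = -7395252/2558757191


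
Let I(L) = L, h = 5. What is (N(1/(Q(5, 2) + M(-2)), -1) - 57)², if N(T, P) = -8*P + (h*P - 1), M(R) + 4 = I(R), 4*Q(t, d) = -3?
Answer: 3025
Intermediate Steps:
Q(t, d) = -¾ (Q(t, d) = (¼)*(-3) = -¾)
M(R) = -4 + R
N(T, P) = -1 - 3*P (N(T, P) = -8*P + (5*P - 1) = -8*P + (-1 + 5*P) = -1 - 3*P)
(N(1/(Q(5, 2) + M(-2)), -1) - 57)² = ((-1 - 3*(-1)) - 57)² = ((-1 + 3) - 57)² = (2 - 57)² = (-55)² = 3025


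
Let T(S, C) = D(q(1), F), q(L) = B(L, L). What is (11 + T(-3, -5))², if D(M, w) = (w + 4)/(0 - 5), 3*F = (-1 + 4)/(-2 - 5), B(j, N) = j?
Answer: 128164/1225 ≈ 104.62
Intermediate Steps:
q(L) = L
F = -⅐ (F = ((-1 + 4)/(-2 - 5))/3 = (3/(-7))/3 = (3*(-⅐))/3 = (⅓)*(-3/7) = -⅐ ≈ -0.14286)
D(M, w) = -⅘ - w/5 (D(M, w) = (4 + w)/(-5) = (4 + w)*(-⅕) = -⅘ - w/5)
T(S, C) = -27/35 (T(S, C) = -⅘ - ⅕*(-⅐) = -⅘ + 1/35 = -27/35)
(11 + T(-3, -5))² = (11 - 27/35)² = (358/35)² = 128164/1225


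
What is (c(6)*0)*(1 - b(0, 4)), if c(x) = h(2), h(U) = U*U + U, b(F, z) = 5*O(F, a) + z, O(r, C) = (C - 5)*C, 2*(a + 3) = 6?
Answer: 0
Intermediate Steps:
a = 0 (a = -3 + (½)*6 = -3 + 3 = 0)
O(r, C) = C*(-5 + C) (O(r, C) = (-5 + C)*C = C*(-5 + C))
b(F, z) = z (b(F, z) = 5*(0*(-5 + 0)) + z = 5*(0*(-5)) + z = 5*0 + z = 0 + z = z)
h(U) = U + U² (h(U) = U² + U = U + U²)
c(x) = 6 (c(x) = 2*(1 + 2) = 2*3 = 6)
(c(6)*0)*(1 - b(0, 4)) = (6*0)*(1 - 1*4) = 0*(1 - 4) = 0*(-3) = 0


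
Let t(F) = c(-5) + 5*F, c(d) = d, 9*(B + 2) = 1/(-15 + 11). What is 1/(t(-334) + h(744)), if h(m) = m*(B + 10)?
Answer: 3/12769 ≈ 0.00023494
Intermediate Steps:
B = -73/36 (B = -2 + 1/(9*(-15 + 11)) = -2 + (⅑)/(-4) = -2 + (⅑)*(-¼) = -2 - 1/36 = -73/36 ≈ -2.0278)
t(F) = -5 + 5*F
h(m) = 287*m/36 (h(m) = m*(-73/36 + 10) = m*(287/36) = 287*m/36)
1/(t(-334) + h(744)) = 1/((-5 + 5*(-334)) + (287/36)*744) = 1/((-5 - 1670) + 17794/3) = 1/(-1675 + 17794/3) = 1/(12769/3) = 3/12769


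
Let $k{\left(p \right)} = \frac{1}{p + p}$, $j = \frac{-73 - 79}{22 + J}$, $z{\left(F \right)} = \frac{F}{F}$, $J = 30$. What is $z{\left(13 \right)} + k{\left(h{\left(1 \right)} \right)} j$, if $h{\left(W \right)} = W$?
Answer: $- \frac{6}{13} \approx -0.46154$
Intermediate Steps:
$z{\left(F \right)} = 1$
$j = - \frac{38}{13}$ ($j = \frac{-73 - 79}{22 + 30} = - \frac{152}{52} = \left(-152\right) \frac{1}{52} = - \frac{38}{13} \approx -2.9231$)
$k{\left(p \right)} = \frac{1}{2 p}$
$z{\left(13 \right)} + k{\left(h{\left(1 \right)} \right)} j = 1 + \frac{1}{2 \cdot 1} \left(- \frac{38}{13}\right) = 1 + \frac{1}{2} \cdot 1 \left(- \frac{38}{13}\right) = 1 + \frac{1}{2} \left(- \frac{38}{13}\right) = 1 - \frac{19}{13} = - \frac{6}{13}$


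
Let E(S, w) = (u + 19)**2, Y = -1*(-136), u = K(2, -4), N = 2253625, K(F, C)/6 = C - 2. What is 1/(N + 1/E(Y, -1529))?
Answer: 289/651297626 ≈ 4.4373e-7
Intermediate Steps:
K(F, C) = -12 + 6*C (K(F, C) = 6*(C - 2) = 6*(-2 + C) = -12 + 6*C)
u = -36 (u = -12 + 6*(-4) = -12 - 24 = -36)
Y = 136
E(S, w) = 289 (E(S, w) = (-36 + 19)**2 = (-17)**2 = 289)
1/(N + 1/E(Y, -1529)) = 1/(2253625 + 1/289) = 1/(651297626/289) = 289/651297626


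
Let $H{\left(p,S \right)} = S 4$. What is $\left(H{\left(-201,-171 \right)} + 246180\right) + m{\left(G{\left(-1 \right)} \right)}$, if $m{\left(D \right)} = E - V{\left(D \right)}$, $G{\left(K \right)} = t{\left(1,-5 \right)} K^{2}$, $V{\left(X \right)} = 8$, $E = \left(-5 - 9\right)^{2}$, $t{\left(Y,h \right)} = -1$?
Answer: $245684$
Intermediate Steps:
$E = 196$ ($E = \left(-14\right)^{2} = 196$)
$G{\left(K \right)} = - K^{2}$
$H{\left(p,S \right)} = 4 S$
$m{\left(D \right)} = 188$ ($m{\left(D \right)} = 196 - 8 = 188$)
$\left(H{\left(-201,-171 \right)} + 246180\right) + m{\left(G{\left(-1 \right)} \right)} = \left(4 \left(-171\right) + 246180\right) + 188 = \left(-684 + 246180\right) + 188 = 245496 + 188 = 245684$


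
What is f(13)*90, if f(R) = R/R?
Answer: 90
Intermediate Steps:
f(R) = 1
f(13)*90 = 1*90 = 90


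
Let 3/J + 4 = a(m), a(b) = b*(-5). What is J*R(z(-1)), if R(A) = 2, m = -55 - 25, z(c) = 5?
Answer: 1/66 ≈ 0.015152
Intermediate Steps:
m = -80
a(b) = -5*b
J = 1/132 (J = 3/(-4 - 5*(-80)) = 3/(-4 + 400) = 3/396 = 3*(1/396) = 1/132 ≈ 0.0075758)
J*R(z(-1)) = (1/132)*2 = 1/66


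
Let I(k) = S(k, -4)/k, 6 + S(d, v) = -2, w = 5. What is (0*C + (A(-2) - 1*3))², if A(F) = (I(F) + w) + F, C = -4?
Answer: 16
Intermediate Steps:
S(d, v) = -8 (S(d, v) = -6 - 2 = -8)
I(k) = -8/k
A(F) = 5 + F - 8/F (A(F) = (-8/F + 5) + F = (5 - 8/F) + F = 5 + F - 8/F)
(0*C + (A(-2) - 1*3))² = (0*(-4) + ((5 - 2 - 8/(-2)) - 1*3))² = (0 + ((5 - 2 - 8*(-½)) - 3))² = (0 + ((5 - 2 + 4) - 3))² = (0 + (7 - 3))² = (0 + 4)² = 4² = 16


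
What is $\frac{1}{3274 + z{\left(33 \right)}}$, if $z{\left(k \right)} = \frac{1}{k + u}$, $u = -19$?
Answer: $\frac{14}{45837} \approx 0.00030543$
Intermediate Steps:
$z{\left(k \right)} = \frac{1}{-19 + k}$ ($z{\left(k \right)} = \frac{1}{k - 19} = \frac{1}{-19 + k}$)
$\frac{1}{3274 + z{\left(33 \right)}} = \frac{1}{3274 + \frac{1}{-19 + 33}} = \frac{1}{3274 + \frac{1}{14}} = \frac{1}{\frac{45837}{14}} = \frac{14}{45837}$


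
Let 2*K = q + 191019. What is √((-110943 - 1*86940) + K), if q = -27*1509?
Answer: 7*I*√2505 ≈ 350.35*I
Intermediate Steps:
q = -40743
K = 75138 (K = (-40743 + 191019)/2 = (½)*150276 = 75138)
√((-110943 - 1*86940) + K) = √((-110943 - 1*86940) + 75138) = √((-110943 - 86940) + 75138) = √(-197883 + 75138) = √(-122745) = 7*I*√2505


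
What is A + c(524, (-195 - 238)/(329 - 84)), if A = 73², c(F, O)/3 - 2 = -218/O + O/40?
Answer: 24208230533/4243400 ≈ 5704.9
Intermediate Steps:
c(F, O) = 6 - 654/O + 3*O/40 (c(F, O) = 6 + 3*(-218/O + O/40) = 6 + (-654/O + 3*O/40) = 6 - 654/O + 3*O/40)
A = 5329
A + c(524, (-195 - 238)/(329 - 84)) = 5329 + (6 - 654*(329 - 84)/(-195 - 238) + 3*((-195 - 238)/(329 - 84))/40) = 5329 + (6 - 654/((-433/245)) + 3*(-433/245)/40) = 5329 + (6 - 654/((-433*1/245)) + 3*(-433*1/245)/40) = 5329 + (6 - 654/(-433/245) + (3/40)*(-433/245)) = 5329 + (6 - 654*(-245/433) - 1299/9800) = 5329 + (6 + 160230/433 - 1299/9800) = 5329 + 1595151933/4243400 = 24208230533/4243400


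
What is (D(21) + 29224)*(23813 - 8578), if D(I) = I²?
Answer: 451946275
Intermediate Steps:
(D(21) + 29224)*(23813 - 8578) = (21² + 29224)*(23813 - 8578) = (441 + 29224)*15235 = 29665*15235 = 451946275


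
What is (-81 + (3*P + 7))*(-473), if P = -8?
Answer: 46354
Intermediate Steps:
(-81 + (3*P + 7))*(-473) = (-81 + (3*(-8) + 7))*(-473) = (-81 + (-24 + 7))*(-473) = (-81 - 17)*(-473) = -98*(-473) = 46354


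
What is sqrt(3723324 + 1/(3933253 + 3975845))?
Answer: sqrt(232908180900635848794)/7909098 ≈ 1929.6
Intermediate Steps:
sqrt(3723324 + 1/(3933253 + 3975845)) = sqrt(3723324 + 1/7909098) = sqrt(29448134401753/7909098) = sqrt(232908180900635848794)/7909098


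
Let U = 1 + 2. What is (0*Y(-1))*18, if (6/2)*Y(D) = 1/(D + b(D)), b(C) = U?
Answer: 0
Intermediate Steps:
U = 3
b(C) = 3
Y(D) = 1/(3*(3 + D)) (Y(D) = 1/(3*(D + 3)) = 1/(3*(3 + D)))
(0*Y(-1))*18 = (0*(1/(3*(3 - 1))))*18 = (0*((⅓)/2))*18 = (0*((⅓)*(½)))*18 = (0*(⅙))*18 = 0*18 = 0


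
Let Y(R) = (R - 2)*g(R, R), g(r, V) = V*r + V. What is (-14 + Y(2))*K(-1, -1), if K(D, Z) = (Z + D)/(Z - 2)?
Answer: -28/3 ≈ -9.3333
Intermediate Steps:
g(r, V) = V + V*r
Y(R) = R*(1 + R)*(-2 + R) (Y(R) = (R - 2)*(R*(1 + R)) = (-2 + R)*(R*(1 + R)) = R*(1 + R)*(-2 + R))
K(D, Z) = (D + Z)/(-2 + Z)
(-14 + Y(2))*K(-1, -1) = (-14 + 2*(1 + 2)*(-2 + 2))*((-1 - 1)/(-2 - 1)) = (-14 + 2*3*0)*(-2/(-3)) = (-14 + 0)*(-⅓*(-2)) = -14*⅔ = -28/3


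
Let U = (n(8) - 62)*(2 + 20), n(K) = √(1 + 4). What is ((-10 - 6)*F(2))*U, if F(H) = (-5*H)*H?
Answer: -436480 + 7040*√5 ≈ -4.2074e+5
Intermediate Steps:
F(H) = -5*H²
n(K) = √5
U = -1364 + 22*√5 (U = (√5 - 62)*(2 + 20) = (-62 + √5)*22 = -1364 + 22*√5 ≈ -1314.8)
((-10 - 6)*F(2))*U = ((-10 - 6)*(-5*2²))*(-1364 + 22*√5) = (-(-80)*4)*(-1364 + 22*√5) = (-16*(-20))*(-1364 + 22*√5) = 320*(-1364 + 22*√5) = -436480 + 7040*√5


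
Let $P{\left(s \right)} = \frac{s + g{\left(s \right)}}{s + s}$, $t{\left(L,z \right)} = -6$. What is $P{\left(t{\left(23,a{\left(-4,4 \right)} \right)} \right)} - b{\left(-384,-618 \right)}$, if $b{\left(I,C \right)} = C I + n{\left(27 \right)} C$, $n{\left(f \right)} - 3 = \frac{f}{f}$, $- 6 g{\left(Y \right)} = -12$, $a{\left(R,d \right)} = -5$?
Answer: $- \frac{704519}{3} \approx -2.3484 \cdot 10^{5}$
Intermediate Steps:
$g{\left(Y \right)} = 2$ ($g{\left(Y \right)} = \left(- \frac{1}{6}\right) \left(-12\right) = 2$)
$n{\left(f \right)} = 4$ ($n{\left(f \right)} = 3 + \frac{f}{f} = 3 + 1 = 4$)
$P{\left(s \right)} = \frac{2 + s}{2 s}$ ($P{\left(s \right)} = \frac{s + 2}{s + s} = \frac{2 + s}{2 s}$)
$b{\left(I,C \right)} = 4 C + C I$ ($b{\left(I,C \right)} = C I + 4 C = 4 C + C I$)
$P{\left(t{\left(23,a{\left(-4,4 \right)} \right)} \right)} - b{\left(-384,-618 \right)} = \frac{2 - 6}{2 \left(-6\right)} - - 618 \left(4 - 384\right) = \frac{1}{2} \left(- \frac{1}{6}\right) \left(-4\right) - \left(-618\right) \left(-380\right) = \frac{1}{3} - 234840 = - \frac{704519}{3}$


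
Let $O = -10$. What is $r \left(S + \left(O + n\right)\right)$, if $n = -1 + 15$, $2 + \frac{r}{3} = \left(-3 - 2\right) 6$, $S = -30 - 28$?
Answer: $5184$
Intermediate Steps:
$S = -58$
$r = -96$ ($r = -6 + 3 \left(-3 - 2\right) 6 = -6 + 3 \left(\left(-5\right) 6\right) = -6 + 3 \left(-30\right) = -6 - 90 = -96$)
$n = 14$
$r \left(S + \left(O + n\right)\right) = - 96 \left(-58 + \left(-10 + 14\right)\right) = - 96 \left(-58 + 4\right) = \left(-96\right) \left(-54\right) = 5184$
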